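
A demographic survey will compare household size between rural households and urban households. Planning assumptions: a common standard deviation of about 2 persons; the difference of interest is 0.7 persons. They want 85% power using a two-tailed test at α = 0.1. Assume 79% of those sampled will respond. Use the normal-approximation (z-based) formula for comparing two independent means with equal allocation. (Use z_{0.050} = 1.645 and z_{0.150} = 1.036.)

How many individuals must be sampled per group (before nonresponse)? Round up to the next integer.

n = 149 per group

n = (z_{α/2} + z_β)² · (σ₁² + σ₂²) / δ²
  = (1.645 + 1.036)² · (2·2² = 8) / 0.7²
  = 7.1878 · 8 / 0.49
  = 117.35
Adjust for 79% response: 117.35 / 0.79 = 148.55.
Round up → n = 149 per group.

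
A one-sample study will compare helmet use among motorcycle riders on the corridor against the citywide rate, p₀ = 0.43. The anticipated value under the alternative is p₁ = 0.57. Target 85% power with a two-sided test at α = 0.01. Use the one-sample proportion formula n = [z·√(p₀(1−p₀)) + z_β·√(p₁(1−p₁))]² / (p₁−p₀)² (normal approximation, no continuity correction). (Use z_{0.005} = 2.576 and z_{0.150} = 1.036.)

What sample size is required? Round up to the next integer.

n = 164

n = [z_{α/2}·√(p₀q₀) + z_β·√(p₁q₁)]² / (p₁ − p₀)²
  = [2.576·√(0.43·0.57) + 1.036·√(0.57·0.43)]² / (0.14)²
  = [2.576·0.4951 + 1.036·0.4951]² / 0.0196
  = [1.7882]² / 0.0196
  = 163.15
Round up → n = 164.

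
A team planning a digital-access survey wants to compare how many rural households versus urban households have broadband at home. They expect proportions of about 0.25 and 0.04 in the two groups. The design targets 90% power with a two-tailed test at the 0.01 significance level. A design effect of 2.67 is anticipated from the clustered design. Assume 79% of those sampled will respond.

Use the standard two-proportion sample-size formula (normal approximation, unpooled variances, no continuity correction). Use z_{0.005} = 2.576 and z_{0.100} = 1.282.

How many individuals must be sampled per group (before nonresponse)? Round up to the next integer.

n = 258 per group

n = (z_{α/2} + z_β)² · [p₁(1−p₁) + p₂(1−p₂)] / (p₁ − p₂)²
  = (2.576 + 1.282)² · (0.25·0.75 + 0.04·0.96) / (0.21)²
  = (3.858)² · (0.1875 + 0.0384) / 0.0441
  = 14.8842 · 0.2259 / 0.0441
  = 76.24
Design effect: 2.67 × 76.24 = 203.57.
Adjust for 79% response: 203.57 / 0.79 = 257.68.
Round up → n = 258 per group.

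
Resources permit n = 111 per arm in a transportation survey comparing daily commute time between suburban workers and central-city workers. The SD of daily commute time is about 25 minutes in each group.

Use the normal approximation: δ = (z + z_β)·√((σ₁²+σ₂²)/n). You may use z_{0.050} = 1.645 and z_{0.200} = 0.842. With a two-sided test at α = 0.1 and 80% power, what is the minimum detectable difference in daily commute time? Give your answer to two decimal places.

δ = (z_{α/2} + z_β) · √((σ₁²+σ₂²)/n)
  = (1.645 + 0.842) · √(1250/111)
  = 2.487 · √11.2613
  = 2.487 · 3.3558
  = 8.3458

Minimum detectable difference ≈ 8.35 minutes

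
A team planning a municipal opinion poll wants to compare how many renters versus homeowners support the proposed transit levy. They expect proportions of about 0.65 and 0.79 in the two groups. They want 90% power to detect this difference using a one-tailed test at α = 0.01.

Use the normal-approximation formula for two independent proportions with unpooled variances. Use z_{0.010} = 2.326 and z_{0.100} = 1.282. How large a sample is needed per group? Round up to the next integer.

n = (z_α + z_β)² · [p₁(1−p₁) + p₂(1−p₂)] / (p₁ − p₂)²
  = (2.326 + 1.282)² · (0.65·0.35 + 0.79·0.21) / (-0.14)²
  = (3.608)² · (0.2275 + 0.1659) / 0.0196
  = 13.0177 · 0.3934 / 0.0196
  = 261.28
Round up → n = 262 per group.

n = 262 per group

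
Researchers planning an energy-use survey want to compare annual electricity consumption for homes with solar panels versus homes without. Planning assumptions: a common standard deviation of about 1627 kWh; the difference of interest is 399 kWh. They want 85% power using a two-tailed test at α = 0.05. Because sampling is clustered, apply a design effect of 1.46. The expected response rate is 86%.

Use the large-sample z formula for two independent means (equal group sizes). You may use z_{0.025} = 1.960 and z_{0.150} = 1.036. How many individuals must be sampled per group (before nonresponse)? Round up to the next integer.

n = 507 per group

n = (z_{α/2} + z_β)² · (σ₁² + σ₂²) / δ²
  = (1.960 + 1.036)² · (2·1627² = 5294258) / 399²
  = 8.9760 · 5294258 / 159201
  = 298.50
Design effect: 1.46 × 298.50 = 435.81.
Adjust for 86% response: 435.81 / 0.86 = 506.75.
Round up → n = 507 per group.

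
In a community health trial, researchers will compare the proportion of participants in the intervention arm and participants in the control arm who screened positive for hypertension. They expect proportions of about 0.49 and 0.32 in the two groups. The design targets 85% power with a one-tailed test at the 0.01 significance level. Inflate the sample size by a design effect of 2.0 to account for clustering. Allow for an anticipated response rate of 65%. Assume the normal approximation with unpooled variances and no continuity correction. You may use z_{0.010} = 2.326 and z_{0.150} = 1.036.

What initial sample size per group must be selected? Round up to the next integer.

n = 563 per group

n = (z_α + z_β)² · [p₁(1−p₁) + p₂(1−p₂)] / (p₁ − p₂)²
  = (2.326 + 1.036)² · (0.49·0.51 + 0.32·0.68) / (0.17)²
  = (3.362)² · (0.2499 + 0.2176) / 0.0289
  = 11.3030 · 0.4675 / 0.0289
  = 182.84
Design effect: 2.0 × 182.84 = 365.69.
Adjust for 65% response: 365.69 / 0.65 = 562.59.
Round up → n = 563 per group.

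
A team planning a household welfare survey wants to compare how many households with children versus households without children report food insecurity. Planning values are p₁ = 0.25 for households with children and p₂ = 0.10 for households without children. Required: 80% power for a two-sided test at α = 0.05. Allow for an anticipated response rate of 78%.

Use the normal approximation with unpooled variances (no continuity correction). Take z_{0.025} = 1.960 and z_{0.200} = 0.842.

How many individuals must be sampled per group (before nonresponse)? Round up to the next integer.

n = (z_{α/2} + z_β)² · [p₁(1−p₁) + p₂(1−p₂)] / (p₁ − p₂)²
  = (1.960 + 0.842)² · (0.25·0.75 + 0.10·0.90) / (0.15)²
  = (2.802)² · (0.1875 + 0.0900) / 0.0225
  = 7.8512 · 0.2775 / 0.0225
  = 96.83
Adjust for 78% response: 96.83 / 0.78 = 124.14.
Round up → n = 125 per group.

n = 125 per group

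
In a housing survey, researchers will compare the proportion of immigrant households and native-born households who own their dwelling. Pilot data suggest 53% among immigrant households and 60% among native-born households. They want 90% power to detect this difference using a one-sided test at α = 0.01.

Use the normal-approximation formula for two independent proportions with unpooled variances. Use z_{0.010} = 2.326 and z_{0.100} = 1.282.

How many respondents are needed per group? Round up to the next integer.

n = 1300 per group

n = (z_α + z_β)² · [p₁(1−p₁) + p₂(1−p₂)] / (p₁ − p₂)²
  = (2.326 + 1.282)² · (0.53·0.47 + 0.60·0.40) / (-0.07)²
  = (3.608)² · (0.2491 + 0.2400) / 0.0049
  = 13.0177 · 0.4891 / 0.0049
  = 1299.38
Round up → n = 1300 per group.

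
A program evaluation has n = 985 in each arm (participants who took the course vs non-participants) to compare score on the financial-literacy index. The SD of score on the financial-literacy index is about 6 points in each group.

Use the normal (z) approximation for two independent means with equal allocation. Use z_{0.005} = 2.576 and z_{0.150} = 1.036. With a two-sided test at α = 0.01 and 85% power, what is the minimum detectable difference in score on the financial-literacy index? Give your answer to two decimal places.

Minimum detectable difference ≈ 0.98 points

δ = (z_{α/2} + z_β) · √((σ₁²+σ₂²)/n)
  = (2.576 + 1.036) · √(72/985)
  = 3.612 · √0.0731
  = 3.612 · 0.2704
  = 0.9766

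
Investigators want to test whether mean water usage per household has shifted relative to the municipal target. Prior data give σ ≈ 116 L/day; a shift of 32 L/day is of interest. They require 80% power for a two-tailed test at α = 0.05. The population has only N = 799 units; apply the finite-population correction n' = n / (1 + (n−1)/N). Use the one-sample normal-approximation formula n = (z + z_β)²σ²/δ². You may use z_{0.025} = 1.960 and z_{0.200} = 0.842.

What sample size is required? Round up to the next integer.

n = 92

n = (z_{α/2} + z_β)² · σ² / δ²
  = (1.960 + 0.842)² · 116² / 32²
  = 7.8512 · 13456 / 1024
  = 103.17
Finite-population correction (N = 799): 103.17 / (1 + (103.17 − 1)/799) = 91.47.
Round up → n = 92.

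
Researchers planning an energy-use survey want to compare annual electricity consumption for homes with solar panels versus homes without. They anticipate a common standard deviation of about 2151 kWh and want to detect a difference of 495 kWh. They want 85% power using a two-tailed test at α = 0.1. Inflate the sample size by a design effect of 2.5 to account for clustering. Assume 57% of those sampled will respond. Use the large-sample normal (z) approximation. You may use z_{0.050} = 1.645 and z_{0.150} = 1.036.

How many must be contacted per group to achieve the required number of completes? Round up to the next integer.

n = (z_{α/2} + z_β)² · (σ₁² + σ₂²) / δ²
  = (1.645 + 1.036)² · (2·2151² = 9253602) / 495²
  = 7.1878 · 9253602 / 245025
  = 271.45
Design effect: 2.5 × 271.45 = 678.63.
Adjust for 57% response: 678.63 / 0.57 = 1190.58.
Round up → n = 1191 per group.

n = 1191 per group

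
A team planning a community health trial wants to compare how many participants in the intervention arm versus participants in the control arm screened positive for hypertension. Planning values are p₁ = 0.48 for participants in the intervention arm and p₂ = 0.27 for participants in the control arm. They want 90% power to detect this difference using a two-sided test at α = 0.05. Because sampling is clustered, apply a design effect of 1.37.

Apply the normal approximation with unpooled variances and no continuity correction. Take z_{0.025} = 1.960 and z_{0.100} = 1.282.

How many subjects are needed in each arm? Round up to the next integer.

n = (z_{α/2} + z_β)² · [p₁(1−p₁) + p₂(1−p₂)] / (p₁ − p₂)²
  = (1.960 + 1.282)² · (0.48·0.52 + 0.27·0.73) / (0.21)²
  = (3.242)² · (0.2496 + 0.1971) / 0.0441
  = 10.5106 · 0.4467 / 0.0441
  = 106.46
Design effect: 1.37 × 106.46 = 145.86.
Round up → n = 146 per group.

n = 146 per group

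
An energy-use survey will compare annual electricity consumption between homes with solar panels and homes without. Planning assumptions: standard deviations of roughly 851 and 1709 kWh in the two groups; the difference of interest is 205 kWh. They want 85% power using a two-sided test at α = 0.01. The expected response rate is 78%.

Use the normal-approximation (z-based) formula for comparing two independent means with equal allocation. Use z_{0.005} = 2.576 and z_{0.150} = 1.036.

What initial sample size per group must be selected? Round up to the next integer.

n = 1451 per group

n = (z_{α/2} + z_β)² · (σ₁² + σ₂²) / δ²
  = (2.576 + 1.036)² · (851² + 1709² = 3644882) / 205²
  = 13.0465 · 3644882 / 42025
  = 1131.54
Adjust for 78% response: 1131.54 / 0.78 = 1450.70.
Round up → n = 1451 per group.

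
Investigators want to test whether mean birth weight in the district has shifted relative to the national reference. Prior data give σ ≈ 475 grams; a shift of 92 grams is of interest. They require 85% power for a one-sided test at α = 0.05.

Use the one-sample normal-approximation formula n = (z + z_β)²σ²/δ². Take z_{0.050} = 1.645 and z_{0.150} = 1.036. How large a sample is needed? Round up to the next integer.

n = 192

n = (z_α + z_β)² · σ² / δ²
  = (1.645 + 1.036)² · 475² / 92²
  = 7.1878 · 225625 / 8464
  = 191.60
Round up → n = 192.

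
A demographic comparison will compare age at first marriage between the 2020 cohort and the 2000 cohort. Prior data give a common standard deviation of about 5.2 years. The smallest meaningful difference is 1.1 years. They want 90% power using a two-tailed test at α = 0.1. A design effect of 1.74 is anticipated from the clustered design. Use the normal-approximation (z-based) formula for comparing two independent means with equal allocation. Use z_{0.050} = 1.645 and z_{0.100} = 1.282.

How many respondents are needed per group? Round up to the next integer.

n = (z_{α/2} + z_β)² · (σ₁² + σ₂²) / δ²
  = (1.645 + 1.282)² · (2·5.2² = 54.08) / 1.1²
  = 8.5673 · 54.08 / 1.21
  = 382.91
Design effect: 1.74 × 382.91 = 666.26.
Round up → n = 667 per group.

n = 667 per group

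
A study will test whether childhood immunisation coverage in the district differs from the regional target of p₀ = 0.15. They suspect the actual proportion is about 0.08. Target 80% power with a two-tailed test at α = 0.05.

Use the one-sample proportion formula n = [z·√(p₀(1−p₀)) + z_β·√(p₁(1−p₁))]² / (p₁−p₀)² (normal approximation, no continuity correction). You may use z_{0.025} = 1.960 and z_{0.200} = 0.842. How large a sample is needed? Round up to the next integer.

n = 176

n = [z_{α/2}·√(p₀q₀) + z_β·√(p₁q₁)]² / (p₁ − p₀)²
  = [1.960·√(0.15·0.85) + 0.842·√(0.08·0.92)]² / (-0.07)²
  = [1.960·0.3571 + 0.842·0.2713]² / 0.0049
  = [0.9283]² / 0.0049
  = 175.86
Round up → n = 176.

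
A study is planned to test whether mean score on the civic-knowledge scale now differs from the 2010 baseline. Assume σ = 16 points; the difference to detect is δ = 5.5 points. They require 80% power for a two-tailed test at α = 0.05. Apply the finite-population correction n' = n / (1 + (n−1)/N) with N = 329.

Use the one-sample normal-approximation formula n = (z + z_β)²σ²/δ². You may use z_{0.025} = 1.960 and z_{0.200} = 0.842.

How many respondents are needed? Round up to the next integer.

n = (z_{α/2} + z_β)² · σ² / δ²
  = (1.960 + 0.842)² · 16² / 5.5²
  = 7.8512 · 256 / 30.25
  = 66.44
Finite-population correction (N = 329): 66.44 / (1 + (66.44 − 1)/329) = 55.42.
Round up → n = 56.

n = 56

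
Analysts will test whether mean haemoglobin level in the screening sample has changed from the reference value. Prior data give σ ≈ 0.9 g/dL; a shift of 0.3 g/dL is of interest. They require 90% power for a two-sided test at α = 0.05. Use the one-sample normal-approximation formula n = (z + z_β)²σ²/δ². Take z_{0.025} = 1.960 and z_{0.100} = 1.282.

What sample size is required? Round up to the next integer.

n = 95

n = (z_{α/2} + z_β)² · σ² / δ²
  = (1.960 + 1.282)² · 0.9² / 0.3²
  = 10.5106 · 0.81 / 0.09
  = 94.60
Round up → n = 95.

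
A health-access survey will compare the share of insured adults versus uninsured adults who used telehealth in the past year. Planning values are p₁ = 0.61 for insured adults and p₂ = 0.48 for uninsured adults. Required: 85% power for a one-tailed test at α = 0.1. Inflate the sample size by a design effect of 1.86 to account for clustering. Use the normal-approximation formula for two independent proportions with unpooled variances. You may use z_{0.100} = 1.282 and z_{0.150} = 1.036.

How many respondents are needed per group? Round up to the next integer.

n = 289 per group

n = (z_α + z_β)² · [p₁(1−p₁) + p₂(1−p₂)] / (p₁ − p₂)²
  = (1.282 + 1.036)² · (0.61·0.39 + 0.48·0.52) / (0.13)²
  = (2.318)² · (0.2379 + 0.2496) / 0.0169
  = 5.3731 · 0.4875 / 0.0169
  = 154.99
Design effect: 1.86 × 154.99 = 288.29.
Round up → n = 289 per group.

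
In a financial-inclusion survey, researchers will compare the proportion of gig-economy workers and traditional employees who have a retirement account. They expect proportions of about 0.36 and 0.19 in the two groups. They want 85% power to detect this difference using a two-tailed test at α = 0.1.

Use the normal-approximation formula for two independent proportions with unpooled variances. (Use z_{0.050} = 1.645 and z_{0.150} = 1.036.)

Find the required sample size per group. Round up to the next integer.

n = 96 per group

n = (z_{α/2} + z_β)² · [p₁(1−p₁) + p₂(1−p₂)] / (p₁ − p₂)²
  = (1.645 + 1.036)² · (0.36·0.64 + 0.19·0.81) / (0.17)²
  = (2.681)² · (0.2304 + 0.1539) / 0.0289
  = 7.1878 · 0.3843 / 0.0289
  = 95.58
Round up → n = 96 per group.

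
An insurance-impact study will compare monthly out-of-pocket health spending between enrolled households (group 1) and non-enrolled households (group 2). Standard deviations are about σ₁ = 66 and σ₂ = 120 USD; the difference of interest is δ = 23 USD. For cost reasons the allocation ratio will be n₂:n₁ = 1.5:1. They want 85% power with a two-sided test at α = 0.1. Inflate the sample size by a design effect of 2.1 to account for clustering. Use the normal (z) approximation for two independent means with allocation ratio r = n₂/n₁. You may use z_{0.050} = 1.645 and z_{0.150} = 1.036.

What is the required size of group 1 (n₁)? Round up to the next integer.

n₁ = (z_{α/2} + z_β)² · (σ₁² + σ₂²/r) / δ²
   = (1.645 + 1.036)² · (66² + 120²/1.5) / 23²
   = 7.1878 · (4356 + 9600) / 529
   = 7.1878 · 13956 / 529
   = 189.63
Design effect: 2.1 × 189.63 = 398.22.
Round up → n₁ = 399; n₂ = r·n₁ = 1.5 × 399 = 599.

n₁ = 399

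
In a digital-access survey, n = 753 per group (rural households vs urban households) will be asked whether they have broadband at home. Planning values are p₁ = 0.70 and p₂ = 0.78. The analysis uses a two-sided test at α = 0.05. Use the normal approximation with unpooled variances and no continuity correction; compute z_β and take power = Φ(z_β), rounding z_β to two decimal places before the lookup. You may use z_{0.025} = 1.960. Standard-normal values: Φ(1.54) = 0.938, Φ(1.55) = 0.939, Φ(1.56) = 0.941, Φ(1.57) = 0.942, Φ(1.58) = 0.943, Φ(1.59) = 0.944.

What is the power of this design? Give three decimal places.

Power ≈ 0.944

z_β = |p₁−p₂|·√(n/[p₁q₁+p₂q₂]) − z_{α/2}
    = 0.08 · √(753/0.3816) − 1.960
    = 0.08 · 44.4215 − 1.960
    = 3.5537 − 1.960 = 1.5937 → 1.59
Power = Φ(1.59) = 0.944.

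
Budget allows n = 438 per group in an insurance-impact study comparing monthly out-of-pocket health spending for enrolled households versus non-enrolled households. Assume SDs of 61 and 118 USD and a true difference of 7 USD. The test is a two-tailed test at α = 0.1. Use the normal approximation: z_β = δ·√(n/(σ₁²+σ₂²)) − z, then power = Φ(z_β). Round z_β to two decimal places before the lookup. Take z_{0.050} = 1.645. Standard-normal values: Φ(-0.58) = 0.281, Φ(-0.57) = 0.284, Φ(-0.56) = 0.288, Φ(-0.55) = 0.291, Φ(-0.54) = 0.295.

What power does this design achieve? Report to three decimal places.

Power ≈ 0.295

z_β = δ·√(n/(σ₁²+σ₂²)) − z_{α/2}
    = 7 · √(438/17645) − 1.645
    = 7 · 0.15755 − 1.645
    = 1.1029 − 1.645 = -0.5421 → -0.54
Power = Φ(-0.54) = 0.295.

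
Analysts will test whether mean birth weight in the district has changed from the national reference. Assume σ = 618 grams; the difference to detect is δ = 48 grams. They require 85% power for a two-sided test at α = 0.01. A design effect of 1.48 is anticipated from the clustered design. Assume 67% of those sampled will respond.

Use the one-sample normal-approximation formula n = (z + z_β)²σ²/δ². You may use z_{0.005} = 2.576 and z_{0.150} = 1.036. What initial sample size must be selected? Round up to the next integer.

n = (z_{α/2} + z_β)² · σ² / δ²
  = (2.576 + 1.036)² · 618² / 48²
  = 13.0465 · 381924 / 2304
  = 2162.67
Design effect: 1.48 × 2162.67 = 3200.75.
Adjust for 67% response: 3200.75 / 0.67 = 4777.24.
Round up → n = 4778.

n = 4778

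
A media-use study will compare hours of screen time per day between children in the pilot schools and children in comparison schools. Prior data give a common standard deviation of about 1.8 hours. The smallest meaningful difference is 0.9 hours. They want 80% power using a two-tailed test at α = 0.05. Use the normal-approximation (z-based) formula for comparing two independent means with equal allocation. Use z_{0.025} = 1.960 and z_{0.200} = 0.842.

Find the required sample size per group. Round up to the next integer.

n = 63 per group

n = (z_{α/2} + z_β)² · (σ₁² + σ₂²) / δ²
  = (1.960 + 0.842)² · (2·1.8² = 6.48) / 0.9²
  = 7.8512 · 6.48 / 0.81
  = 62.81
Round up → n = 63 per group.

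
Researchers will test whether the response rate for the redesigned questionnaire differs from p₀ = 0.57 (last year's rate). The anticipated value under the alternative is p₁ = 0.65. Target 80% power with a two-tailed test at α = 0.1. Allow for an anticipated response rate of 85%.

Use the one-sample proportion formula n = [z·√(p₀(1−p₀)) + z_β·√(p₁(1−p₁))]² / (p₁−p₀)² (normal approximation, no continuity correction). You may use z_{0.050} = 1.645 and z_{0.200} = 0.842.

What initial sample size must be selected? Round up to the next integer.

n = [z_{α/2}·√(p₀q₀) + z_β·√(p₁q₁)]² / (p₁ − p₀)²
  = [1.645·√(0.57·0.43) + 0.842·√(0.65·0.35)]² / (0.08)²
  = [1.645·0.4951 + 0.842·0.4770]² / 0.0064
  = [1.2160]² / 0.0064
  = 231.04
Adjust for 85% response: 231.04 / 0.85 = 271.82.
Round up → n = 272.

n = 272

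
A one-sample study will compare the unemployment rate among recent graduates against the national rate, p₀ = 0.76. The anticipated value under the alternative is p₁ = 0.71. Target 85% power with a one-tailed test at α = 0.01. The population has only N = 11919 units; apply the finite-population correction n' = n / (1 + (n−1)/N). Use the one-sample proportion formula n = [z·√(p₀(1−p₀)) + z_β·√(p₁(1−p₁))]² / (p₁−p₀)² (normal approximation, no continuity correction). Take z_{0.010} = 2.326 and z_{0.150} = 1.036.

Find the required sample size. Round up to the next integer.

n = 800

n = [z_α·√(p₀q₀) + z_β·√(p₁q₁)]² / (p₁ − p₀)²
  = [2.326·√(0.76·0.24) + 1.036·√(0.71·0.29)]² / (-0.05)²
  = [2.326·0.4271 + 1.036·0.4538]² / 0.0025
  = [1.4635]² / 0.0025
  = 856.72
Finite-population correction (N = 11919): 856.72 / (1 + (856.72 − 1)/11919) = 799.34.
Round up → n = 800.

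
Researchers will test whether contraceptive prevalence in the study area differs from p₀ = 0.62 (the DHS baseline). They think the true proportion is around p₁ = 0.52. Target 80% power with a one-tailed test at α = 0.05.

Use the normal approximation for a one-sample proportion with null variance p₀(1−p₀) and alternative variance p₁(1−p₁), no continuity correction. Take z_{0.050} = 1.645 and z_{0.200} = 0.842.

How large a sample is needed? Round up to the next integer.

n = [z_α·√(p₀q₀) + z_β·√(p₁q₁)]² / (p₁ − p₀)²
  = [1.645·√(0.62·0.38) + 0.842·√(0.52·0.48)]² / (-0.10)²
  = [1.645·0.4854 + 0.842·0.4996]² / 0.0100
  = [1.2191]² / 0.0100
  = 148.63
Round up → n = 149.

n = 149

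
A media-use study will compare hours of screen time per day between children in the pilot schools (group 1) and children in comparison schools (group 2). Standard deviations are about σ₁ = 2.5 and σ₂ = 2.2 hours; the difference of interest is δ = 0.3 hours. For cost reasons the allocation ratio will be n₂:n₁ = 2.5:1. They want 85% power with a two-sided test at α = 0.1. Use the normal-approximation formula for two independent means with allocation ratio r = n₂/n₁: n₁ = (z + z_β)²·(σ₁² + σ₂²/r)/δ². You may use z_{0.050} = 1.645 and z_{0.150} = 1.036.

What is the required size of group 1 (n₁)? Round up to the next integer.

n₁ = 654

n₁ = (z_{α/2} + z_β)² · (σ₁² + σ₂²/r) / δ²
   = (1.645 + 1.036)² · (2.5² + 2.2²/2.5) / 0.3²
   = 7.1878 · (6.25 + 1.936) / 0.09
   = 7.1878 · 8.186 / 0.09
   = 653.77
Round up → n₁ = 654; n₂ = r·n₁ = 2.5 × 654 = 1635.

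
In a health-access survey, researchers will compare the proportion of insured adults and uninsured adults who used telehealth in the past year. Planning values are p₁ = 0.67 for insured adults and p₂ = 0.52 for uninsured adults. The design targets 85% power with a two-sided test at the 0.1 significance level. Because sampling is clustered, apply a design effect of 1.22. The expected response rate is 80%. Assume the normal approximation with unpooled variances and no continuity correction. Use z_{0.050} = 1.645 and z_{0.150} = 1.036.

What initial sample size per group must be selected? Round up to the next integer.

n = (z_{α/2} + z_β)² · [p₁(1−p₁) + p₂(1−p₂)] / (p₁ − p₂)²
  = (1.645 + 1.036)² · (0.67·0.33 + 0.52·0.48) / (0.15)²
  = (2.681)² · (0.2211 + 0.2496) / 0.0225
  = 7.1878 · 0.4707 / 0.0225
  = 150.37
Design effect: 1.22 × 150.37 = 183.45.
Adjust for 80% response: 183.45 / 0.80 = 229.31.
Round up → n = 230 per group.

n = 230 per group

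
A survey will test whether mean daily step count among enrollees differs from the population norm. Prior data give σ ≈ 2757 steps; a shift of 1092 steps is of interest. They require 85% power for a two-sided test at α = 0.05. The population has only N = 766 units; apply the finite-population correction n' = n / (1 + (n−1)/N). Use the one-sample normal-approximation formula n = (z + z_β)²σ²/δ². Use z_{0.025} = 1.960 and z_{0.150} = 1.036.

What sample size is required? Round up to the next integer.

n = 54

n = (z_{α/2} + z_β)² · σ² / δ²
  = (1.960 + 1.036)² · 2757² / 1092²
  = 8.9760 · 7601049 / 1192464
  = 57.22
Finite-population correction (N = 766): 57.22 / (1 + (57.22 − 1)/766) = 53.30.
Round up → n = 54.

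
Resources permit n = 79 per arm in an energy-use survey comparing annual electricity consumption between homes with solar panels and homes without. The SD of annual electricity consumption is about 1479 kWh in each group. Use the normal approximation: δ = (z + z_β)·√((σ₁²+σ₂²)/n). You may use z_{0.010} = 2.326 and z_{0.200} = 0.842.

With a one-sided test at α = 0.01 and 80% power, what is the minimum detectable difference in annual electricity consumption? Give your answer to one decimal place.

δ = (z_α + z_β) · √((σ₁²+σ₂²)/n)
  = (2.326 + 0.842) · √(4374882/79)
  = 3.168 · √55378.3
  = 3.168 · 235.3258
  = 745.5123

Minimum detectable difference ≈ 745.5 kWh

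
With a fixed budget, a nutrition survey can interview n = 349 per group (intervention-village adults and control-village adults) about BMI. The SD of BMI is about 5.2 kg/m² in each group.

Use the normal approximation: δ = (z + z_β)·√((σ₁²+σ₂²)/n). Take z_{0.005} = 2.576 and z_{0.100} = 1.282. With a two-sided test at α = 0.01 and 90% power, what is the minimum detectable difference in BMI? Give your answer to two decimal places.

δ = (z_{α/2} + z_β) · √((σ₁²+σ₂²)/n)
  = (2.576 + 1.282) · √(54.08/349)
  = 3.858 · √0.15496
  = 3.858 · 0.3936
  = 1.5187

Minimum detectable difference ≈ 1.52 kg/m²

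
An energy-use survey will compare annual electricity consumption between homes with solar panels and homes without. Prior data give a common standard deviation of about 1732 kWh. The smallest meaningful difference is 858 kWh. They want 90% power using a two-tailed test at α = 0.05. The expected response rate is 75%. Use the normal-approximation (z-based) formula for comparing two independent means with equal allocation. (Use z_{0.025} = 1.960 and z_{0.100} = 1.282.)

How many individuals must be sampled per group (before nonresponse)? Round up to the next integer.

n = (z_{α/2} + z_β)² · (σ₁² + σ₂²) / δ²
  = (1.960 + 1.282)² · (2·1732² = 5999648) / 858²
  = 10.5106 · 5999648 / 736164
  = 85.66
Adjust for 75% response: 85.66 / 0.75 = 114.21.
Round up → n = 115 per group.

n = 115 per group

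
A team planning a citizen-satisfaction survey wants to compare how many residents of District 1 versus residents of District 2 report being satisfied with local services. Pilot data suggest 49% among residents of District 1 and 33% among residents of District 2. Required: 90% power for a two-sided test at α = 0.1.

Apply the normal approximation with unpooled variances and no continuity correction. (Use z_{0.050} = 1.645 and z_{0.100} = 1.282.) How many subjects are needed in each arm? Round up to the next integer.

n = (z_{α/2} + z_β)² · [p₁(1−p₁) + p₂(1−p₂)] / (p₁ − p₂)²
  = (1.645 + 1.282)² · (0.49·0.51 + 0.33·0.67) / (0.16)²
  = (2.927)² · (0.2499 + 0.2211) / 0.0256
  = 8.5673 · 0.4710 / 0.0256
  = 157.63
Round up → n = 158 per group.

n = 158 per group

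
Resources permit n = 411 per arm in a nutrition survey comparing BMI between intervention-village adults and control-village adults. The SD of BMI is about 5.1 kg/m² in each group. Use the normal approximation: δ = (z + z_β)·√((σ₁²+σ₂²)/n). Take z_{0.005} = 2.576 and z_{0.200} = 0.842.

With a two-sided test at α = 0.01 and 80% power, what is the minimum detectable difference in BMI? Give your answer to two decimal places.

δ = (z_{α/2} + z_β) · √((σ₁²+σ₂²)/n)
  = (2.576 + 0.842) · √(52.02/411)
  = 3.418 · √0.12657
  = 3.418 · 0.3558
  = 1.2160

Minimum detectable difference ≈ 1.22 kg/m²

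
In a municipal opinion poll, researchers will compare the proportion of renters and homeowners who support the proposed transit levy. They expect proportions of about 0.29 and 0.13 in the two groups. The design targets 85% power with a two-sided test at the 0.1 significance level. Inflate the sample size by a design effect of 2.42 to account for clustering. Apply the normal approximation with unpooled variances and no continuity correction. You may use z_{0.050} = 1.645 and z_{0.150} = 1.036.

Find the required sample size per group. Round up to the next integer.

n = 217 per group

n = (z_{α/2} + z_β)² · [p₁(1−p₁) + p₂(1−p₂)] / (p₁ − p₂)²
  = (1.645 + 1.036)² · (0.29·0.71 + 0.13·0.87) / (0.16)²
  = (2.681)² · (0.2059 + 0.1131) / 0.0256
  = 7.1878 · 0.3190 / 0.0256
  = 89.57
Design effect: 2.42 × 89.57 = 216.75.
Round up → n = 217 per group.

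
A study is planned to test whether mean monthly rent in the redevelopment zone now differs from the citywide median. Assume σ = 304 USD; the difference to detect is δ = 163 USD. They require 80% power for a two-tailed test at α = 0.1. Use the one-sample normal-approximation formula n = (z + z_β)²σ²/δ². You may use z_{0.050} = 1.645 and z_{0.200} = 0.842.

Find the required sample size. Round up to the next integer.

n = 22

n = (z_{α/2} + z_β)² · σ² / δ²
  = (1.645 + 0.842)² · 304² / 163²
  = 6.1852 · 92416 / 26569
  = 21.51
Round up → n = 22.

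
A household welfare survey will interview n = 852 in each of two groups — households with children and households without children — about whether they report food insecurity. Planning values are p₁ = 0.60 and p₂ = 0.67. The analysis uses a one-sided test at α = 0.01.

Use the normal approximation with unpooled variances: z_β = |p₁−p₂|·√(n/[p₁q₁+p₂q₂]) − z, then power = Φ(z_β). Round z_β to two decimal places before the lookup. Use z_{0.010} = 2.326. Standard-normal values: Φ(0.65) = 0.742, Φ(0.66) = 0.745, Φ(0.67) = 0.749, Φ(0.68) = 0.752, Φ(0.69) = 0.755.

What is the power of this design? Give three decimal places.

z_β = |p₁−p₂|·√(n/[p₁q₁+p₂q₂]) − z_α
    = 0.07 · √(852/0.4611) − 2.326
    = 0.07 · 42.9855 − 2.326
    = 3.0090 − 2.326 = 0.6830 → 0.68
Power = Φ(0.68) = 0.752.

Power ≈ 0.752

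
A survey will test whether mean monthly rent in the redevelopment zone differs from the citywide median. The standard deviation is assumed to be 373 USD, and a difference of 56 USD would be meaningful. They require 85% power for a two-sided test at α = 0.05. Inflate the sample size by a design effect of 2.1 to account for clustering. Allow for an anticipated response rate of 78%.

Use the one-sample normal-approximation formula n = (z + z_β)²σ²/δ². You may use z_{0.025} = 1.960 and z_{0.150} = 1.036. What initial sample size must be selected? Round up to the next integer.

n = (z_{α/2} + z_β)² · σ² / δ²
  = (1.960 + 1.036)² · 373² / 56²
  = 8.9760 · 139129 / 3136
  = 398.22
Design effect: 2.1 × 398.22 = 836.27.
Adjust for 78% response: 836.27 / 0.78 = 1072.14.
Round up → n = 1073.

n = 1073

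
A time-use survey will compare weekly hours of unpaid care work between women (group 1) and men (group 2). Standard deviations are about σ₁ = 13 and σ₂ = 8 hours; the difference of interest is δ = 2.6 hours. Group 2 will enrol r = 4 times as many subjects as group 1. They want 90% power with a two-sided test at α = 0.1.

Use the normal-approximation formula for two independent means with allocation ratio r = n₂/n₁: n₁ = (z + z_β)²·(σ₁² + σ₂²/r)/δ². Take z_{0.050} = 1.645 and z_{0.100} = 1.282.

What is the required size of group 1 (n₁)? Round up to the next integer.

n₁ = (z_{α/2} + z_β)² · (σ₁² + σ₂²/r) / δ²
   = (1.645 + 1.282)² · (13² + 8²/4) / 2.6²
   = 8.5673 · (169 + 16) / 6.76
   = 8.5673 · 185 / 6.76
   = 234.46
Round up → n₁ = 235; n₂ = r·n₁ = 4 × 235 = 940.

n₁ = 235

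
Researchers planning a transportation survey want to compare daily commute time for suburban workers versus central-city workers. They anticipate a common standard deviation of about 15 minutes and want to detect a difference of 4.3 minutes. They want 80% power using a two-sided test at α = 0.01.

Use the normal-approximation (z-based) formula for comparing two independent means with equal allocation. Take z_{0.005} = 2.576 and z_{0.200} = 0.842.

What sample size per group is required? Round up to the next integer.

n = 285 per group

n = (z_{α/2} + z_β)² · (σ₁² + σ₂²) / δ²
  = (2.576 + 0.842)² · (2·15² = 450) / 4.3²
  = 11.6827 · 450 / 18.49
  = 284.33
Round up → n = 285 per group.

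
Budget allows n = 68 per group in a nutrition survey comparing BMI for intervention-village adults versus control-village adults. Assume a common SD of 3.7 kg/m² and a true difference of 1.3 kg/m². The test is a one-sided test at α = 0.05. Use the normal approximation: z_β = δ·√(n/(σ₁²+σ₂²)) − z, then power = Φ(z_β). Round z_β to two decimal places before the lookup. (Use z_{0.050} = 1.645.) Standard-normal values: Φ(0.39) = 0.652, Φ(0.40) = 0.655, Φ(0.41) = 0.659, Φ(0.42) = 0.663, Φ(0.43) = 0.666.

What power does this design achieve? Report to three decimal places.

Power ≈ 0.655

z_β = δ·√(n/(σ₁²+σ₂²)) − z_α
    = 1.3 · √(68/27.38) − 1.645
    = 1.3 · 1.57593 − 1.645
    = 2.0487 − 1.645 = 0.4037 → 0.40
Power = Φ(0.40) = 0.655.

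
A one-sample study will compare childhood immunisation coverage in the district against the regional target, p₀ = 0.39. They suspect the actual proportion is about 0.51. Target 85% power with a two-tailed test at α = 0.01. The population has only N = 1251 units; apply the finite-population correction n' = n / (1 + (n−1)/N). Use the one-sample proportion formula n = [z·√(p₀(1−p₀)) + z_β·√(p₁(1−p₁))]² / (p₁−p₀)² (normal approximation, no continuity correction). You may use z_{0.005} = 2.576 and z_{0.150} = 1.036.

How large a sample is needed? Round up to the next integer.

n = [z_{α/2}·√(p₀q₀) + z_β·√(p₁q₁)]² / (p₁ − p₀)²
  = [2.576·√(0.39·0.61) + 1.036·√(0.51·0.49)]² / (0.12)²
  = [2.576·0.4877 + 1.036·0.4999]² / 0.0144
  = [1.7743]² / 0.0144
  = 218.63
Finite-population correction (N = 1251): 218.63 / (1 + (218.63 − 1)/1251) = 186.23.
Round up → n = 187.

n = 187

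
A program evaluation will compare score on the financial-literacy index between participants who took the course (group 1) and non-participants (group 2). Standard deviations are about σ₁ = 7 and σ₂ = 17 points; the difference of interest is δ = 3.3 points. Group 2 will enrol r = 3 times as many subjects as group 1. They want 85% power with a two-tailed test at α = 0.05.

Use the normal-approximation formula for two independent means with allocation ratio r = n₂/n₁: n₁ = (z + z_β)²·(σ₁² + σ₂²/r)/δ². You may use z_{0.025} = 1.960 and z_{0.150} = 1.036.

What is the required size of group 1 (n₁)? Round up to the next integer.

n₁ = (z_{α/2} + z_β)² · (σ₁² + σ₂²/r) / δ²
   = (1.960 + 1.036)² · (7² + 17²/3) / 3.3²
   = 8.9760 · (49 + 96.3333) / 10.89
   = 8.9760 · 145.3333 / 10.89
   = 119.79
Round up → n₁ = 120; n₂ = r·n₁ = 3 × 120 = 360.

n₁ = 120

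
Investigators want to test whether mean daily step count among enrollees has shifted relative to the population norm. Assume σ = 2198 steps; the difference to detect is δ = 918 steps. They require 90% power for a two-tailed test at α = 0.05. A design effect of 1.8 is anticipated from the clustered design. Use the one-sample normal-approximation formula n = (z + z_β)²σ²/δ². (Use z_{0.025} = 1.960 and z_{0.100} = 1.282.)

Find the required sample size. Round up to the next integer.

n = 109

n = (z_{α/2} + z_β)² · σ² / δ²
  = (1.960 + 1.282)² · 2198² / 918²
  = 10.5106 · 4831204 / 842724
  = 60.26
Design effect: 1.8 × 60.26 = 108.46.
Round up → n = 109.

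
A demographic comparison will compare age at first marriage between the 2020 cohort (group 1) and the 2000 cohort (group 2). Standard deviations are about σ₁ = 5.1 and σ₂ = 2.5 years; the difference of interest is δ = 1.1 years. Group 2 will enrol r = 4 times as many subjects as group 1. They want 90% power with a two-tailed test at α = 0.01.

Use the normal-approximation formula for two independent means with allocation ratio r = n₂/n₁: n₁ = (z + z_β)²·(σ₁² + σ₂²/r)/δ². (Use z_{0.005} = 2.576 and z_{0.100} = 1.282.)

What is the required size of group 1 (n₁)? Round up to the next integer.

n₁ = (z_{α/2} + z_β)² · (σ₁² + σ₂²/r) / δ²
   = (2.576 + 1.282)² · (5.1² + 2.5²/4) / 1.1²
   = 14.8842 · (26.01 + 1.5625) / 1.21
   = 14.8842 · 27.5725 / 1.21
   = 339.17
Round up → n₁ = 340; n₂ = r·n₁ = 4 × 340 = 1360.

n₁ = 340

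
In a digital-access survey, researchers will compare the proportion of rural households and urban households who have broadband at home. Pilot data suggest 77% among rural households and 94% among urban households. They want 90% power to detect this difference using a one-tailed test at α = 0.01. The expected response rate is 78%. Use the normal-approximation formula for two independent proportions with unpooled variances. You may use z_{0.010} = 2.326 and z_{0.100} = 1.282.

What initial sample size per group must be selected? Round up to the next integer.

n = (z_α + z_β)² · [p₁(1−p₁) + p₂(1−p₂)] / (p₁ − p₂)²
  = (2.326 + 1.282)² · (0.77·0.23 + 0.94·0.06) / (-0.17)²
  = (3.608)² · (0.1771 + 0.0564) / 0.0289
  = 13.0177 · 0.2335 / 0.0289
  = 105.18
Adjust for 78% response: 105.18 / 0.78 = 134.84.
Round up → n = 135 per group.

n = 135 per group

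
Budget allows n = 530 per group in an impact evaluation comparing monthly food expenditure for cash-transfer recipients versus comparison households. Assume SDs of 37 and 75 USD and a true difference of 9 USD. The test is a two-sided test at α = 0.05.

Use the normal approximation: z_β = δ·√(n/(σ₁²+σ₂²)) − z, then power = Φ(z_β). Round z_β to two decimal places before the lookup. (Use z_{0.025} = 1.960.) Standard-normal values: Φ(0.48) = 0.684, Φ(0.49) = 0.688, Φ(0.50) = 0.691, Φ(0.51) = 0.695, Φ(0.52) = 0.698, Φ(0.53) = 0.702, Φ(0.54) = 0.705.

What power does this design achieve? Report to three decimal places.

Power ≈ 0.698

z_β = δ·√(n/(σ₁²+σ₂²)) − z_{α/2}
    = 9 · √(530/6994) − 1.960
    = 9 · 0.27528 − 1.960
    = 2.4775 − 1.960 = 0.5175 → 0.52
Power = Φ(0.52) = 0.698.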